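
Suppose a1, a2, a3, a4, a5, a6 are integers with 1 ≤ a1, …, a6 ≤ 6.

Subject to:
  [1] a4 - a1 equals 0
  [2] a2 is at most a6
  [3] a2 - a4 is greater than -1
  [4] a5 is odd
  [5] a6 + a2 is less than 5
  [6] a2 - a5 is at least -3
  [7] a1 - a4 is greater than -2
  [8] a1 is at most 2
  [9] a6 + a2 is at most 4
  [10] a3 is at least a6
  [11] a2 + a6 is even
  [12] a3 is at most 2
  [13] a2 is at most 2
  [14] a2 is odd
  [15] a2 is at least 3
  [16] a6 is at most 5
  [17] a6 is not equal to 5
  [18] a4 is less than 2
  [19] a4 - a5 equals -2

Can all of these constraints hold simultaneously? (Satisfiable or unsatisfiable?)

Unsatisfiable

From constraints 2 and 15: a6 ≥ a2 and a2 ≥ 3, so a6 ≥ 3. From constraints 10 and 12: a6 ≤ a3 and a3 ≤ 2, so a6 ≤ 2. But 2 < 3, so no value of a6 works.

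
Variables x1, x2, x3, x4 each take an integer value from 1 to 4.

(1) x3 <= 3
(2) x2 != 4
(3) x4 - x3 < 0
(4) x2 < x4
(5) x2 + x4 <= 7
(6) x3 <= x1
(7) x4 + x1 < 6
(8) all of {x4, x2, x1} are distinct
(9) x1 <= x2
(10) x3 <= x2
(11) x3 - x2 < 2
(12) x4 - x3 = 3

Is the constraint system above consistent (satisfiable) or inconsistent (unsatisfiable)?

Unsatisfiable

Constraints 3, 4, and 10 give x4 < x3, x3 ≤ x2, x2 < x4. Chaining: x4 < x3 ≤ x2 < x4, which forces x4 < x4 — impossible.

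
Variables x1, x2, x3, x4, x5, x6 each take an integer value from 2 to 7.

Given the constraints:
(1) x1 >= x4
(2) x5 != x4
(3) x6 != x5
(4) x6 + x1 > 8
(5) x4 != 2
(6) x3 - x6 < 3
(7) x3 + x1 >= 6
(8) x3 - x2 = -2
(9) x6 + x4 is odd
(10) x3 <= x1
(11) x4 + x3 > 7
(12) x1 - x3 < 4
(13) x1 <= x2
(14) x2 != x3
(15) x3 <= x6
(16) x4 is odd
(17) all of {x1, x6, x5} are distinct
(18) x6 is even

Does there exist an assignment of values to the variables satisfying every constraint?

Try x1 = 5, x2 = 6, x3 = 4, x4 = 5, x5 = 2, x6 = 4.
Check constraint 4: x6 + x1 = 9; constraint 6: x3 - x6 = 0; constraint 7: x3 + x1 = 9. The remaining constraints are straightforward to verify.

Satisfiable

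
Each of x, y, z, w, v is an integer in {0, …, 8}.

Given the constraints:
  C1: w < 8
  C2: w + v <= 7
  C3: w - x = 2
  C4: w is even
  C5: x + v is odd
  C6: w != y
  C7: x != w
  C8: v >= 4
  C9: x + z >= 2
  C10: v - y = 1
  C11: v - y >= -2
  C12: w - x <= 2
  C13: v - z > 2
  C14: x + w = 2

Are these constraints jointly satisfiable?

Satisfiable

The assignment x = 0, y = 4, z = 2, w = 2, v = 5 works:
  constraint 2 holds since w + v = 7.
  constraint 3 holds since w - x = 2.
The rest check out directly.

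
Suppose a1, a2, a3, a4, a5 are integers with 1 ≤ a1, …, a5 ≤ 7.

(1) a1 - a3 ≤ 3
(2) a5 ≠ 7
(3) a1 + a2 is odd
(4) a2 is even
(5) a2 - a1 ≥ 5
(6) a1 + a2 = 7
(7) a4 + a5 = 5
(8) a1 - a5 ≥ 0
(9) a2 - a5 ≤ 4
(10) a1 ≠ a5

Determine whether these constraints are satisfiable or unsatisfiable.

Unsatisfiable

Constraints 5, 8, and 9 give a5 − a2 ≥ -4, a2 − a1 ≥ 5, a1 − a5 ≥ 0.
Adding all 3 inequalities: the left sides telescope to 0, and the right sides sum to (-4) + 5 + 0 = 1. So 0 ≥ 1, which is false.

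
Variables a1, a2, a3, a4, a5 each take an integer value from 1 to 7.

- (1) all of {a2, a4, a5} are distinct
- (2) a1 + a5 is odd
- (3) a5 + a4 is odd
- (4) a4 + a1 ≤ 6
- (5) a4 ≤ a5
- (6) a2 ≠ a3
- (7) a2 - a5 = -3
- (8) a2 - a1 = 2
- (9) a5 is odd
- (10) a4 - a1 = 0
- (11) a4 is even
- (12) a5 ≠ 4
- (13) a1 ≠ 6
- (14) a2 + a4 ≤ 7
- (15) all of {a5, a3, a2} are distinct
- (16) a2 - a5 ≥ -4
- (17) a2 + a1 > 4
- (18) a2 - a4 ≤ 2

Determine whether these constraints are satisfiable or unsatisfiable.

Satisfiable

One satisfying assignment is a1 = 2, a2 = 4, a3 = 6, a4 = 2, a5 = 7.
For the less obvious constraints — constraint 4: a4 + a1 = 4; constraint 7: a2 - a5 = -3; constraint 8: a2 - a1 = 2 — and the others hold by inspection.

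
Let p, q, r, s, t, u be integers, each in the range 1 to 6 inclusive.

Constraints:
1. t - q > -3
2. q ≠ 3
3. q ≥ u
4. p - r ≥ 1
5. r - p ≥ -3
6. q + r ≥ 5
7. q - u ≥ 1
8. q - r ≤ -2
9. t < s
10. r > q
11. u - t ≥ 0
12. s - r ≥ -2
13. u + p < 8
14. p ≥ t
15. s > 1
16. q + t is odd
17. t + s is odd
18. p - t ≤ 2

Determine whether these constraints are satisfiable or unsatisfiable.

Unsatisfiable

Constraints 4, 7, 8, 11, and 18 give p − r ≥ 1, r − q ≥ 2, q − u ≥ 1, u − t ≥ 0, t − p ≥ -2.
Adding all 5 inequalities: the left sides telescope to 0, and the right sides sum to 1 + 2 + 1 + 0 + (-2) = 2. So 0 ≥ 2, which is false.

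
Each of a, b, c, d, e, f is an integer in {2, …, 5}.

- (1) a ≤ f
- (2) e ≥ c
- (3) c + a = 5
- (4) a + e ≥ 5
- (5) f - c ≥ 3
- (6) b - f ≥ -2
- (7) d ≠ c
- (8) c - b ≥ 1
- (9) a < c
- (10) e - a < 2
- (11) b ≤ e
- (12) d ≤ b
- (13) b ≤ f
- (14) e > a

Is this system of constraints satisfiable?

Constraints 5, 6, and 8 give c − b ≥ 1, b − f ≥ -2, f − c ≥ 3.
Adding all 3 inequalities: the left sides telescope to 0, and the right sides sum to 1 + (-2) + 3 = 2. So 0 ≥ 2, which is false.

Unsatisfiable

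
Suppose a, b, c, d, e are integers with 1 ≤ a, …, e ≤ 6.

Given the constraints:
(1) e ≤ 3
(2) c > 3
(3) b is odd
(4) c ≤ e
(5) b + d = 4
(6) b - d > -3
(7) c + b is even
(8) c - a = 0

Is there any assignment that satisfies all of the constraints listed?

Unsatisfiable

From constraint 2: c ≥ 4. From constraints 1 and 4: c ≤ e and e ≤ 3, so c ≤ 3. But 3 < 4, so no value of c works.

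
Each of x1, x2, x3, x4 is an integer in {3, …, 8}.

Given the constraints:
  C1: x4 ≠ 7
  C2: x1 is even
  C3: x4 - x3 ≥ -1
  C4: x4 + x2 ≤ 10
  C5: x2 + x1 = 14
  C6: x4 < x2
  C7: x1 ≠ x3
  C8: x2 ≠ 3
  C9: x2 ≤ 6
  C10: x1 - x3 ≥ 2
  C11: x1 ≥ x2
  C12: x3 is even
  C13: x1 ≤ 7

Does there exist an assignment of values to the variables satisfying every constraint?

From constraint 9: x2 ≤ 6. From constraint 13: x1 ≤ 7. Hence x2 + x1 ≤ 13. But constraint 5 requires x2 + x1 = 14, and 14 > 13. Contradiction.

Unsatisfiable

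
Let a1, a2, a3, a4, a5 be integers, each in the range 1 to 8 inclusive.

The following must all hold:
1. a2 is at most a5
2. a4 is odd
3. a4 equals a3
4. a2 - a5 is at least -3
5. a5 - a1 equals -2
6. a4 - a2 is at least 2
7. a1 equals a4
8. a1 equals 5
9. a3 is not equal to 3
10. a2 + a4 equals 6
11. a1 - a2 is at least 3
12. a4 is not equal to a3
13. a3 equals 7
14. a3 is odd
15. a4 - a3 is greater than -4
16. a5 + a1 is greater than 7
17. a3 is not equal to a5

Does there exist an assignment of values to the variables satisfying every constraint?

Constraint 8 fixes a1 = 5 and constraint 13 fixes a3 = 7. Constraints 3 and 7 give a1 = a4 = a3, so a1 = a3. But 5 ≠ 7 — contradiction.

Unsatisfiable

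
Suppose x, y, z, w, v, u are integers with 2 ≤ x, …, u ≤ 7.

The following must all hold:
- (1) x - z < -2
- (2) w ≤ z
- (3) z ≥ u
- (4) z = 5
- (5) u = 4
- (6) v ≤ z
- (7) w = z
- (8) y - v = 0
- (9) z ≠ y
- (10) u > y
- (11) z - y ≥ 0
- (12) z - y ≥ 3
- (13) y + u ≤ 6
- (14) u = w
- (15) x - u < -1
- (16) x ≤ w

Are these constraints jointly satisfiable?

Unsatisfiable

Constraint 5 fixes u = 4 and constraint 4 fixes z = 5. Constraints 7 and 14 give u = w = z, so u = z. But 4 ≠ 5 — contradiction.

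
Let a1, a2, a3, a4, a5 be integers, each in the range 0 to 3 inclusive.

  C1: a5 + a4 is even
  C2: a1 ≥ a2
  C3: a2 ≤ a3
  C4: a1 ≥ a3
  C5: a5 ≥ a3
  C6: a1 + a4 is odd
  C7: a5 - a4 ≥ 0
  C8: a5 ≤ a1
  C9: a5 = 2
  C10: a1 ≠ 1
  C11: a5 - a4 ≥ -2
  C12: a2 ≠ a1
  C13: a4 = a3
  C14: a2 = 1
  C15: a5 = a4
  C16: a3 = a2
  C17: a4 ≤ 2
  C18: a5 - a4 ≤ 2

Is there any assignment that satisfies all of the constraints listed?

Constraint 9 fixes a5 = 2 and constraint 14 fixes a2 = 1. Constraints 13, 15, and 16 give a5 = a4 = a3 = a2, so a5 = a2. But 2 ≠ 1 — contradiction.

Unsatisfiable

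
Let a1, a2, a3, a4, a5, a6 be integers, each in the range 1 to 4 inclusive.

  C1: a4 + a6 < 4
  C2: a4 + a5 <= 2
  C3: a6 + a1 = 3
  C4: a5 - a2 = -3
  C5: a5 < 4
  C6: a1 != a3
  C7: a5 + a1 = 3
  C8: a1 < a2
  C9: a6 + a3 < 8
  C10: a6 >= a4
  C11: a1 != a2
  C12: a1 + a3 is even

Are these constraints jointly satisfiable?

The assignment a1 = 2, a2 = 4, a3 = 4, a4 = 1, a5 = 1, a6 = 1 works:
  constraint 1 holds since a4 + a6 = 2.
  constraint 2 holds since a4 + a5 = 2.
  constraint 3 holds since a6 + a1 = 3.
The rest check out directly.

Satisfiable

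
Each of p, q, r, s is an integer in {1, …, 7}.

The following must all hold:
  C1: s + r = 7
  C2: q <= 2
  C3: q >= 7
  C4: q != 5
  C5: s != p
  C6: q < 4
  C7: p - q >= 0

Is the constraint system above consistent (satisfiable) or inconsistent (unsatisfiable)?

Unsatisfiable

From constraint 3: q ≥ 7. From constraint 6: q ≤ 3. But 3 < 7, so no value of q works.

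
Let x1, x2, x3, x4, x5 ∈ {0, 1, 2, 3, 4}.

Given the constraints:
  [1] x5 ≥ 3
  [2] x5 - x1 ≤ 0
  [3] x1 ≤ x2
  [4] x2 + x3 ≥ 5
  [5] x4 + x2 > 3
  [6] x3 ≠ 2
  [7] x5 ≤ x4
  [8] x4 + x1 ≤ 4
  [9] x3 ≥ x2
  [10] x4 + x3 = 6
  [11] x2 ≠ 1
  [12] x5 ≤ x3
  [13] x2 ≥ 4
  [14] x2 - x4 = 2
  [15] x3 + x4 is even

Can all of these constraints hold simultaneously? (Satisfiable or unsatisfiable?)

Unsatisfiable

From constraints 1 and 7: x4 ≥ x5 ≥ 3. From constraints 9 and 13: x3 ≥ x2 ≥ 4. Hence x4 + x3 ≥ 7. But constraint 10 requires x4 + x3 = 6, and 6 < 7. Contradiction.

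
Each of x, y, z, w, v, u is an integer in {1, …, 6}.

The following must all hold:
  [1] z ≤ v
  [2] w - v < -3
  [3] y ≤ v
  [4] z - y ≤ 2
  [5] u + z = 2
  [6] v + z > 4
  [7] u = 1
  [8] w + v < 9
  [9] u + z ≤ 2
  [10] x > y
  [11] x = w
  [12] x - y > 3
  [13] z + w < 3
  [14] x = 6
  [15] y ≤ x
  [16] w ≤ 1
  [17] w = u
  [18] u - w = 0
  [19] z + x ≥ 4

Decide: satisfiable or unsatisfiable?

Unsatisfiable

Constraint 14 fixes x = 6 and constraint 7 fixes u = 1. Constraints 11 and 17 give x = w = u, so x = u. But 6 ≠ 1 — contradiction.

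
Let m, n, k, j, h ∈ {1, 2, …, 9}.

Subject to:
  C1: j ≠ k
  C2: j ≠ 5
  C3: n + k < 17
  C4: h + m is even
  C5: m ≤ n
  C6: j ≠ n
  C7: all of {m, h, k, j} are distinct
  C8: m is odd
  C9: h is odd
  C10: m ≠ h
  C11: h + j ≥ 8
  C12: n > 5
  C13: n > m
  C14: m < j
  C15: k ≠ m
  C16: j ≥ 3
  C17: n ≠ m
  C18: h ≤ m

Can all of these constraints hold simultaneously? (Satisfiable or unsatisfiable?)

One satisfying assignment is m = 5, n = 7, k = 8, j = 9, h = 1.
For the less obvious constraints — constraint 3: n + k = 15; constraint 11: h + j = 10 — and the others hold by inspection.

Satisfiable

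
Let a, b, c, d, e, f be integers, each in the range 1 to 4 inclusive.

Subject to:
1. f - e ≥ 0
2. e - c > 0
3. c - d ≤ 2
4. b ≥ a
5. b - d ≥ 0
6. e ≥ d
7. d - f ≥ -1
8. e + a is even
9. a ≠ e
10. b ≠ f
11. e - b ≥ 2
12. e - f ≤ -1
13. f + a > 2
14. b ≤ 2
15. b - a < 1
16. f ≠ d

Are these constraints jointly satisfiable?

Constraints 5, 7, 11, and 12 give b − d ≥ 0, d − f ≥ -1, f − e ≥ 1, e − b ≥ 2.
Adding all 4 inequalities: the left sides telescope to 0, and the right sides sum to 0 + (-1) + 1 + 2 = 2. So 0 ≥ 2, which is false.

Unsatisfiable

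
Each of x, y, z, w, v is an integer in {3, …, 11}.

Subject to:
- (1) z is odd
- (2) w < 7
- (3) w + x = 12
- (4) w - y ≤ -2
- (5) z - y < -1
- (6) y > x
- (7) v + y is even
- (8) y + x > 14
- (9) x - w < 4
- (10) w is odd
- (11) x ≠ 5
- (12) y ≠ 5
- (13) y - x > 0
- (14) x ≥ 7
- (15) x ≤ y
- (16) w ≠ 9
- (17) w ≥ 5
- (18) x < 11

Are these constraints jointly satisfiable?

Satisfiable

Take x = 7, y = 9, z = 5, w = 5, v = 5. Then constraint 3: w + x = 12; constraint 4: w - y = -4, and every other listed constraint is also met.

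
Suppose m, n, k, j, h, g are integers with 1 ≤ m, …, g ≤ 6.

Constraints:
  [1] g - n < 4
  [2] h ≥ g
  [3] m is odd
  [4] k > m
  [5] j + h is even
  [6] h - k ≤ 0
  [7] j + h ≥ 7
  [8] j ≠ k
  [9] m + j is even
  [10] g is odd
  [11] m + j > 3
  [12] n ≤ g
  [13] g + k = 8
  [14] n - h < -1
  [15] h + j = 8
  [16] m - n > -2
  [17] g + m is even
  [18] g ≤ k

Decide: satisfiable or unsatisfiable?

The assignment m = 1, n = 2, k = 5, j = 3, h = 5, g = 3 works:
  constraint 1 holds since g - n = 1.
  constraint 6 holds since h - k = 0.
The rest check out directly.

Satisfiable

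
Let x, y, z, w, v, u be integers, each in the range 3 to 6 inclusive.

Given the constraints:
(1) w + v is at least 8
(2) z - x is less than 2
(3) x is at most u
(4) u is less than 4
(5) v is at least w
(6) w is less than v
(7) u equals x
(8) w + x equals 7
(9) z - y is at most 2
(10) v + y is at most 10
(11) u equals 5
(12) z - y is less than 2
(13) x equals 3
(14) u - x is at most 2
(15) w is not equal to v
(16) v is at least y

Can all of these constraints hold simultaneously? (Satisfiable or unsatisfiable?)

Constraint 11 fixes u = 5 and constraint 13 fixes x = 3, but constraint 7 requires u = x. Since 5 ≠ 3, contradiction.

Unsatisfiable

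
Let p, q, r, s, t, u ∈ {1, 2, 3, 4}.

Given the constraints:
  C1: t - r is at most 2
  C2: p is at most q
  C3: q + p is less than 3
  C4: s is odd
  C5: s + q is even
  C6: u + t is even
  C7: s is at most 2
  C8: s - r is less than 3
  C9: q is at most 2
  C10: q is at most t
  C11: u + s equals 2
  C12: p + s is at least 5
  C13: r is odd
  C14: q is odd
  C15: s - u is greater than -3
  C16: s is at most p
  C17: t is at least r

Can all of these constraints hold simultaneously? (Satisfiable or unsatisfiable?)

From constraints 2 and 9: p ≤ q ≤ 2. From constraint 7: s ≤ 2. Hence p + s ≤ 4. But constraint 12 requires p + s ≥ 5, and 5 > 4. Contradiction.

Unsatisfiable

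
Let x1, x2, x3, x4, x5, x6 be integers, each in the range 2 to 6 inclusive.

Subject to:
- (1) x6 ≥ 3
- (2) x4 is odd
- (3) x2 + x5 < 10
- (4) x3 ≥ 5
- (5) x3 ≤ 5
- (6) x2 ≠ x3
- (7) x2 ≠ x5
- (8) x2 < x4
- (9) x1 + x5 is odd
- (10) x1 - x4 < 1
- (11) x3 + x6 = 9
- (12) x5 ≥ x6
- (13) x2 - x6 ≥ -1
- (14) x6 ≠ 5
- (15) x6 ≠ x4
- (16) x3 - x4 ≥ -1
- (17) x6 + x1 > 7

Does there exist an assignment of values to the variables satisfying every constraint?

Satisfiable

Try x1 = 5, x2 = 3, x3 = 5, x4 = 5, x5 = 4, x6 = 4.
Check constraint 3: x2 + x5 = 7; constraint 10: x1 - x4 = 0; constraint 11: x3 + x6 = 9. The remaining constraints are straightforward to verify.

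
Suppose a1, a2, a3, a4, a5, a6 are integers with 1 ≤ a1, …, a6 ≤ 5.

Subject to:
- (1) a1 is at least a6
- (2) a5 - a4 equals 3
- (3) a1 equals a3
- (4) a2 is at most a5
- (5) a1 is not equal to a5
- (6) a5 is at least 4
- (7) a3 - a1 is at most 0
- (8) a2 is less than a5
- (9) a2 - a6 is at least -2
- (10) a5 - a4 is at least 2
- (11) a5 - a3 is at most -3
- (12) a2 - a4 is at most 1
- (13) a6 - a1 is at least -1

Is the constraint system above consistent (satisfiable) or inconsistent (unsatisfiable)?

Unsatisfiable

Constraints 7, 9, 10, 11, 12, and 13 give a4 − a2 ≥ -1, a2 − a6 ≥ -2, a6 − a1 ≥ -1, a1 − a3 ≥ 0, a3 − a5 ≥ 3, a5 − a4 ≥ 2.
Adding all 6 inequalities: the left sides telescope to 0, and the right sides sum to (-1) + (-2) + (-1) + 0 + 3 + 2 = 1. So 0 ≥ 1, which is false.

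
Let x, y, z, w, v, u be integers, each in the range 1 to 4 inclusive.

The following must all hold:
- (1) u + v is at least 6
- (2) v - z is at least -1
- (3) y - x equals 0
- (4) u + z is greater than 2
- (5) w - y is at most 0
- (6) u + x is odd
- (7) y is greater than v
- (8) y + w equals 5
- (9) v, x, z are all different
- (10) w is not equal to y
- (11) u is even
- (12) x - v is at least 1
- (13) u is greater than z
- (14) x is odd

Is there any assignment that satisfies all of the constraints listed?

Satisfiable

Take x = 3, y = 3, z = 1, w = 2, v = 2, u = 4. Then constraint 1: u + v = 6; constraint 2: v - z = 1; constraint 3: y - x = 0, and every other listed constraint is also met.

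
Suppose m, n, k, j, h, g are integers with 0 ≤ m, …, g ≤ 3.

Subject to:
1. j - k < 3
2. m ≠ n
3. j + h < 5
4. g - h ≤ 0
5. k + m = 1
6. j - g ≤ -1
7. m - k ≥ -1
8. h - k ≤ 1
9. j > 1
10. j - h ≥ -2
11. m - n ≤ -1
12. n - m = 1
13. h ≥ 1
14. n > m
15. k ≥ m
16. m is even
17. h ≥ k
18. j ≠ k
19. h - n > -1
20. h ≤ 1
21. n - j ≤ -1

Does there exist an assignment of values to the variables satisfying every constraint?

Unsatisfiable

Constraints 4, 6, 7, 8, 11, and 21 give g − j ≥ 1, j − n ≥ 1, n − m ≥ 1, m − k ≥ -1, k − h ≥ -1, h − g ≥ 0.
Adding all 6 inequalities: the left sides telescope to 0, and the right sides sum to 1 + 1 + 1 + (-1) + (-1) + 0 = 1. So 0 ≥ 1, which is false.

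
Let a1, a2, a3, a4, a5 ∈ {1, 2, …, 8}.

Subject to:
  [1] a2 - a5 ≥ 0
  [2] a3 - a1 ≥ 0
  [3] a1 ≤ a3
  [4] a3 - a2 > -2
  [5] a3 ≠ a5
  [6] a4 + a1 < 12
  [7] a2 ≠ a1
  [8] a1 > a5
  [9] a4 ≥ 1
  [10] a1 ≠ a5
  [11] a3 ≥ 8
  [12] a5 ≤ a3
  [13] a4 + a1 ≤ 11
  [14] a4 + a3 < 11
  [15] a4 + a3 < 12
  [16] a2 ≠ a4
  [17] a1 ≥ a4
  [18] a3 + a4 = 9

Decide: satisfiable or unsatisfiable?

Setting (a1, a2, a3, a4, a5) = (8, 7, 8, 1, 5) satisfies everything: constraint 1: a2 - a5 = 2; constraint 2: a3 - a1 = 0; constraint 4: a3 - a2 = 1, and the others follow.

Satisfiable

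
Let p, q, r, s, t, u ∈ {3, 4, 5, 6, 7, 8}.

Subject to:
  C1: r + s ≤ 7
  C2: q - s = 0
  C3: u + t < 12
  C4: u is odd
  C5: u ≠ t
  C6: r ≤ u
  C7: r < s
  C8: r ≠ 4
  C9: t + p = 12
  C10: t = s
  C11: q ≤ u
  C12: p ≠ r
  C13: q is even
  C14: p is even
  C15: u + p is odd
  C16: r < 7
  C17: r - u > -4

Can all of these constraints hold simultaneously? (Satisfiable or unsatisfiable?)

Take p = 8, q = 4, r = 3, s = 4, t = 4, u = 5. Then constraint 1: r + s = 7; constraint 2: q - s = 0, and every other listed constraint is also met.

Satisfiable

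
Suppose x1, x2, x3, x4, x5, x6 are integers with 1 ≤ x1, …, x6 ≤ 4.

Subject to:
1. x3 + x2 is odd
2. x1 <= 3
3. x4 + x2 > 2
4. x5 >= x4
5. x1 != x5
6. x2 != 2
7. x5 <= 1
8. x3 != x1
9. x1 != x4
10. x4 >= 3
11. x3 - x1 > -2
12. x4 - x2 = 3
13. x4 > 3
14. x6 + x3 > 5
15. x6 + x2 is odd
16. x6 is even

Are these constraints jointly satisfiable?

From constraint 13: x4 ≥ 4. From constraints 4 and 7: x4 ≤ x5 and x5 ≤ 1, so x4 ≤ 1. But 1 < 4, so no value of x4 works.

Unsatisfiable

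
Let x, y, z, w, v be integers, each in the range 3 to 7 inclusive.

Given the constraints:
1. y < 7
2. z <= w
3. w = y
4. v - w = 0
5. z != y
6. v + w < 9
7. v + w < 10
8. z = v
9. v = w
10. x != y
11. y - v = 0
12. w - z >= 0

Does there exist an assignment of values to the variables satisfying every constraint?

From constraints 3, 8, and 9, z = v = w = y, so z = y. But constraint 5 says z ≠ y. Contradiction.

Unsatisfiable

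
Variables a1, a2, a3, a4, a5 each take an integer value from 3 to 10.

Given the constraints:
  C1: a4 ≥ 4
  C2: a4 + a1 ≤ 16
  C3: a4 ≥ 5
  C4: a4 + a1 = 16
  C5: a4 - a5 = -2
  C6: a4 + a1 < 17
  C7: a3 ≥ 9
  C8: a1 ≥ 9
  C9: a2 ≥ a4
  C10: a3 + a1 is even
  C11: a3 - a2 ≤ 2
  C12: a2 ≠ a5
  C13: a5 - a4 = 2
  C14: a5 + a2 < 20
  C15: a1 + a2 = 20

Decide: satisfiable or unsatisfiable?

Try a1 = 10, a2 = 10, a3 = 10, a4 = 6, a5 = 8.
Check constraint 2: a4 + a1 = 16; constraint 4: a4 + a1 = 16. The remaining constraints are straightforward to verify.

Satisfiable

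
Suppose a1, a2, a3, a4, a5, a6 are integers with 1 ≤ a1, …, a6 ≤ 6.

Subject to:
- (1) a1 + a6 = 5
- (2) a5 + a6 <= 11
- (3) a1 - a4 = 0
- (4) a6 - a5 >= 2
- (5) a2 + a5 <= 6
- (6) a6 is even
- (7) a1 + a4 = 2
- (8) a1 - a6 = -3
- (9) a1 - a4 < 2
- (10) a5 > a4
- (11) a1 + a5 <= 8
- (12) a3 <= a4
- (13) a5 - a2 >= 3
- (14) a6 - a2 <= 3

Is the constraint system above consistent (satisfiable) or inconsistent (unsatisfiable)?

Unsatisfiable

Constraints 4, 13, and 14 give a5 − a2 ≥ 3, a2 − a6 ≥ -3, a6 − a5 ≥ 2.
Adding all 3 inequalities: the left sides telescope to 0, and the right sides sum to 3 + (-3) + 2 = 2. So 0 ≥ 2, which is false.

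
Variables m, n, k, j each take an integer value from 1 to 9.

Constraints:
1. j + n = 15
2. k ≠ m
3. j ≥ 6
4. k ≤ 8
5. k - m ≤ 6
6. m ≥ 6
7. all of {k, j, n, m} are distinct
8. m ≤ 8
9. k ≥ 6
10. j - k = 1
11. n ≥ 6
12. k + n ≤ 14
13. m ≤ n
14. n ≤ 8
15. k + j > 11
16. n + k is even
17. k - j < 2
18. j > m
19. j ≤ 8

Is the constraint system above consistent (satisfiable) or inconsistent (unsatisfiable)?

Unsatisfiable

Constraints 3, 4, 6, 8, 9, 11, 14, and 19 confine each of k, j, n, m to the 3 values {6, …, 8}.
Constraint 7 requires all 4 of them to be distinct, but only 3 values are available — impossible by the pigeonhole principle.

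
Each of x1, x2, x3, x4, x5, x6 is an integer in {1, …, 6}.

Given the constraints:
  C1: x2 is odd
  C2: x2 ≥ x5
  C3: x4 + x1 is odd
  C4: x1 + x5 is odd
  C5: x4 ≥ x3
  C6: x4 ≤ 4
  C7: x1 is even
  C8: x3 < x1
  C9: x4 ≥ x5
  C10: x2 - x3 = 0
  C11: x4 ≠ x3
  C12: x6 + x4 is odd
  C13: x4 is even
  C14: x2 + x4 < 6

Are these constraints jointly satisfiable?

Unsatisfiable

Constraint 13 makes x4 even and constraint 7 makes x1 even, so x4 + x1 must be even. Constraint 3 says x4 + x1 is odd — contradiction.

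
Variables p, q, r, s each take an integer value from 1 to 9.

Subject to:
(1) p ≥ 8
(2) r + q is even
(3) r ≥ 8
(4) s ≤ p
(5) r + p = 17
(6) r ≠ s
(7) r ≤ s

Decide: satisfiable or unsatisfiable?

Satisfiable

Try p = 9, q = 2, r = 8, s = 9.
Check constraint 2: r + q = 10 is even; constraint 4: s = 9, p = 9; constraint 5: r + p = 17. The remaining constraints are straightforward to verify.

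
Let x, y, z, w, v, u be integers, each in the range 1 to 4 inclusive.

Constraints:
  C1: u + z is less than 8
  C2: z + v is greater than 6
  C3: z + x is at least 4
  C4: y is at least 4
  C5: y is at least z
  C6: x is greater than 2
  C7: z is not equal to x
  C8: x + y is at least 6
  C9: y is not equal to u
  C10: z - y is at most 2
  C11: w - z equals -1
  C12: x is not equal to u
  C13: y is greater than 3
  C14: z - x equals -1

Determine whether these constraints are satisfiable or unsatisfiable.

Satisfiable

Take x = 4, y = 4, z = 3, w = 2, v = 4, u = 3. Then constraint 1: u + z = 6; constraint 2: z + v = 7; constraint 3: z + x = 7, and every other listed constraint is also met.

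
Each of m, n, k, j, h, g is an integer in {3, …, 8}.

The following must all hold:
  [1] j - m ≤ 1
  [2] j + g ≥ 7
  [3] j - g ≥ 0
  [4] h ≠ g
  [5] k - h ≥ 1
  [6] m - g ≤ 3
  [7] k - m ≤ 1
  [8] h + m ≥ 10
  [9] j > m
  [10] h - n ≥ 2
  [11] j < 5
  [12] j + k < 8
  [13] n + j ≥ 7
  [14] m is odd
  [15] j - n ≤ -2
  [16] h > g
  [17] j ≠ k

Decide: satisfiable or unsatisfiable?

Unsatisfiable

Constraints 3, 5, 6, 7, 10, and 15 give h − n ≥ 2, n − j ≥ 2, j − g ≥ 0, g − m ≥ -3, m − k ≥ -1, k − h ≥ 1.
Adding all 6 inequalities: the left sides telescope to 0, and the right sides sum to 2 + 2 + 0 + (-3) + (-1) + 1 = 1. So 0 ≥ 1, which is false.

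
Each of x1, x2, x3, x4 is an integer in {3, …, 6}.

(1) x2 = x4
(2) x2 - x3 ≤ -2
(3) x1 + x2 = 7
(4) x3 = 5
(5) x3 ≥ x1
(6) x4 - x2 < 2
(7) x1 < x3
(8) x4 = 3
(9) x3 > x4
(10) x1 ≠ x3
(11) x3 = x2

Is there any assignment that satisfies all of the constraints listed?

Constraint 4 fixes x3 = 5 and constraint 8 fixes x4 = 3. Constraints 1 and 11 give x3 = x2 = x4, so x3 = x4. But 5 ≠ 3 — contradiction.

Unsatisfiable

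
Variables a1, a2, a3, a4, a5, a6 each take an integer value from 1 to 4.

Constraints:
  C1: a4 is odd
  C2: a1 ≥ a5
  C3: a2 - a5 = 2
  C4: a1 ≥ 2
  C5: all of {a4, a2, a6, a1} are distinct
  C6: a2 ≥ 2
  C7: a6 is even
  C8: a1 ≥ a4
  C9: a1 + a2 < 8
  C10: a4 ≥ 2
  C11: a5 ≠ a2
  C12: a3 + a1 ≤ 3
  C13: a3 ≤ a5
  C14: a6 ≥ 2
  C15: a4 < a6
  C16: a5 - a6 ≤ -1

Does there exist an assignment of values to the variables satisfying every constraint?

Unsatisfiable

Constraints 4, 6, 10, and 14 confine each of a4, a2, a6, a1 to the 3 values {2, …, 4} (the domain already gives each ≤ 4).
Constraint 5 requires all 4 of them to be distinct, but only 3 values are available — impossible by the pigeonhole principle.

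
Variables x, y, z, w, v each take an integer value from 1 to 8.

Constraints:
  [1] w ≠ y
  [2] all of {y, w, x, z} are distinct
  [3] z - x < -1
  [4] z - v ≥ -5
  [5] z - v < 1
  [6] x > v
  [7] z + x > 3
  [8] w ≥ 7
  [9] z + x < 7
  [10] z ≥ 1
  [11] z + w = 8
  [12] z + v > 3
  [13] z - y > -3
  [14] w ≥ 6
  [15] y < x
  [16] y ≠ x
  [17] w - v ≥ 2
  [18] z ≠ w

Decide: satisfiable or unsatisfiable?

The assignment x = 4, y = 3, z = 1, w = 7, v = 3 works:
  constraint 3 holds since z - x = -3.
  constraint 4 holds since z - v = -2.
  constraint 5 holds since z - v = -2.
The rest check out directly.

Satisfiable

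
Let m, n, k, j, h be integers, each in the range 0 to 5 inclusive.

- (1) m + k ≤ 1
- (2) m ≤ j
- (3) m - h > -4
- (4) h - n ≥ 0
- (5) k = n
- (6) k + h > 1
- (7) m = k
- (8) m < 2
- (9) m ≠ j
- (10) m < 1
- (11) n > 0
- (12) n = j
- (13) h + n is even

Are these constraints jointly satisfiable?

From constraints 5, 7, and 12, m = k = n = j, so m = j. But constraint 9 says m ≠ j. Contradiction.

Unsatisfiable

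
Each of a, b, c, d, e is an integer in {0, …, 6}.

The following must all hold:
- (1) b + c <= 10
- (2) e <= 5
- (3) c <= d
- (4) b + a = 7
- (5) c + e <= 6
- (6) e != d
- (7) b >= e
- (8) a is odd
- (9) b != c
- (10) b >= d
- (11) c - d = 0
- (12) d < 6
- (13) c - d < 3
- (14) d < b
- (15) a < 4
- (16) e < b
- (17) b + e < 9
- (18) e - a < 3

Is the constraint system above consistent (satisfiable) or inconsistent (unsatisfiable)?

Satisfiable

The assignment a = 1, b = 6, c = 1, d = 1, e = 2 works:
  constraint 1 holds since b + c = 7.
  constraint 4 holds since b + a = 7.
  constraint 5 holds since c + e = 3.
The rest check out directly.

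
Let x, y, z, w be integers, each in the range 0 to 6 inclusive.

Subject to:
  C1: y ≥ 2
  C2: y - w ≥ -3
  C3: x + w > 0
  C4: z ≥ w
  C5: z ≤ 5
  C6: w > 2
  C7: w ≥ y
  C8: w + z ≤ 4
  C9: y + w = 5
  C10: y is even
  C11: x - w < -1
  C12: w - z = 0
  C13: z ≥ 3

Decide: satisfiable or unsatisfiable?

Unsatisfiable

From constraints 1 and 7: w ≥ y ≥ 2. From constraint 13: z ≥ 3. Hence w + z ≥ 5. But constraint 8 requires w + z ≤ 4, and 4 < 5. Contradiction.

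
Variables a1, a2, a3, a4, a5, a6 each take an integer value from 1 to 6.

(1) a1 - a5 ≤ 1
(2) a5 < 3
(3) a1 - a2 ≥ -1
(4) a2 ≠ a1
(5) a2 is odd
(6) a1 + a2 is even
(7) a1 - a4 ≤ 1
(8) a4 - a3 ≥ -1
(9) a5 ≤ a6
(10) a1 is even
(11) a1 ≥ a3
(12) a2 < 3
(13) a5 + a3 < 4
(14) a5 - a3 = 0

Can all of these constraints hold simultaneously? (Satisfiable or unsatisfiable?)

Constraint 10 makes a1 even and constraint 5 makes a2 odd, so a1 + a2 must be odd. Constraint 6 says a1 + a2 is even — contradiction.

Unsatisfiable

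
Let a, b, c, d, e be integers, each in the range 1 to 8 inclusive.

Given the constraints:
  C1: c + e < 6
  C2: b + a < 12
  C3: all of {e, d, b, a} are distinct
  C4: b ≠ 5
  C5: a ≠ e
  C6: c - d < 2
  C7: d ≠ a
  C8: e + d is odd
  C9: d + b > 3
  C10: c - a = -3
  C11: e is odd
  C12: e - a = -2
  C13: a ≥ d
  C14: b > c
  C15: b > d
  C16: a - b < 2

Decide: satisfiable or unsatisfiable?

Setting (a, b, c, d, e) = (5, 4, 2, 2, 3) satisfies everything: constraint 1: c + e = 5; constraint 2: b + a = 9; constraint 6: c - d = 0, and the others follow.

Satisfiable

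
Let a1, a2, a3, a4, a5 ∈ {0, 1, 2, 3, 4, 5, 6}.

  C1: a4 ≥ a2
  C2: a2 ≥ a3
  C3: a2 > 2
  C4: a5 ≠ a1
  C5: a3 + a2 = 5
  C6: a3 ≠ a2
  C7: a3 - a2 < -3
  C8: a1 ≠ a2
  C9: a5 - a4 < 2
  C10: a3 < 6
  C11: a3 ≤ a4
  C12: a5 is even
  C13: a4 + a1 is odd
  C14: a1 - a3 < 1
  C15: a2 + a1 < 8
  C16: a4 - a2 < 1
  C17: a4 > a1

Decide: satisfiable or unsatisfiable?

Satisfiable

Try a1 = 0, a2 = 5, a3 = 0, a4 = 5, a5 = 6.
Check constraint 5: a3 + a2 = 5; constraint 7: a3 - a2 = -5; constraint 9: a5 - a4 = 1. The remaining constraints are straightforward to verify.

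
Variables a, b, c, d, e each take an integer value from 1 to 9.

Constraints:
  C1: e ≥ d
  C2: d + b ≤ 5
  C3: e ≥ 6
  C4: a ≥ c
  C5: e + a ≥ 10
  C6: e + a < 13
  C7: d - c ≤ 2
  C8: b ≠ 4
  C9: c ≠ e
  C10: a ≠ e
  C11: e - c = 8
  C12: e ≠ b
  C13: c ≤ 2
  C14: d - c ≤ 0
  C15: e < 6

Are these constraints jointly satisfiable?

Unsatisfiable

From constraint 3: e ≥ 6. From constraint 15: e ≤ 5. But 5 < 6, so no value of e works.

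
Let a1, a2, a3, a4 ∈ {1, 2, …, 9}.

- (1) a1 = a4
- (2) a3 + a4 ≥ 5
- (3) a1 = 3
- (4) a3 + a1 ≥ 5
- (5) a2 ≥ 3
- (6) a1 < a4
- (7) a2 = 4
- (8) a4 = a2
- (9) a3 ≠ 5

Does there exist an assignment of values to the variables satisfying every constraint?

Constraint 3 fixes a1 = 3 and constraint 7 fixes a2 = 4. Constraints 1 and 8 give a1 = a4 = a2, so a1 = a2. But 3 ≠ 4 — contradiction.

Unsatisfiable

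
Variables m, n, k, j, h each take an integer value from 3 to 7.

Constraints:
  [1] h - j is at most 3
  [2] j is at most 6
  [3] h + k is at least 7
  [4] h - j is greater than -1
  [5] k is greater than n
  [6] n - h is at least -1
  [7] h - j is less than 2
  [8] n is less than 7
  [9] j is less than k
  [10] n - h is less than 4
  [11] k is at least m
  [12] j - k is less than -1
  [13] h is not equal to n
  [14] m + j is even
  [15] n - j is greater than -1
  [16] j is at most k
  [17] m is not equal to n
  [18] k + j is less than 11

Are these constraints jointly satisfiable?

Try m = 3, n = 4, k = 7, j = 3, h = 3.
Check constraint 1: h - j = 0; constraint 3: h + k = 10; constraint 4: h - j = 0. The remaining constraints are straightforward to verify.

Satisfiable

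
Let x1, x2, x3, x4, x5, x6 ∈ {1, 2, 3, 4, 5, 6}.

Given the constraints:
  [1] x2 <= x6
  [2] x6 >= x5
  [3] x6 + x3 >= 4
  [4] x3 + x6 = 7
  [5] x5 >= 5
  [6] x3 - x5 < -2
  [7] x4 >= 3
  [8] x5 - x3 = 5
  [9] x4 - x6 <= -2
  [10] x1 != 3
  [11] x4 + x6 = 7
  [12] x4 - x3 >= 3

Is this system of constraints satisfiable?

Unsatisfiable

From constraint 7: x4 ≥ 3. From constraints 2 and 5: x6 ≥ x5 ≥ 5. Hence x4 + x6 ≥ 8. But constraint 11 requires x4 + x6 = 7, and 7 < 8. Contradiction.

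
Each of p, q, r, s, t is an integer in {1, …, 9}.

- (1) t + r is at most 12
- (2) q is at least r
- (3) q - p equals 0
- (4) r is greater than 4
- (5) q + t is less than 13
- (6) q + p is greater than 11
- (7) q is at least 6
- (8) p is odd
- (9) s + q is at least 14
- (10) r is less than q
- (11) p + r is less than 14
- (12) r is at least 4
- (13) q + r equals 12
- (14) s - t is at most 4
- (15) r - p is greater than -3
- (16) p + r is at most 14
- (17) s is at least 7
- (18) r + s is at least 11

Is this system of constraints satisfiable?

Take p = 7, q = 7, r = 5, s = 8, t = 4. Then constraint 1: t + r = 9; constraint 3: q - p = 0, and every other listed constraint is also met.

Satisfiable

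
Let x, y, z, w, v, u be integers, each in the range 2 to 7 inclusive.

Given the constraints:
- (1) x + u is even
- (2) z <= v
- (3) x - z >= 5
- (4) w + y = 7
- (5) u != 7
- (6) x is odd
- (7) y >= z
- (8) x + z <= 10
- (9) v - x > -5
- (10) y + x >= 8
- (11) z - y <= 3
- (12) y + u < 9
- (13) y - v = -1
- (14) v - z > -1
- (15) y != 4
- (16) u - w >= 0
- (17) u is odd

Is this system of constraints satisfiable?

Satisfiable

One satisfying assignment is x = 7, y = 2, z = 2, w = 5, v = 3, u = 5.
For the less obvious constraints — constraint 3: x - z = 5; constraint 4: w + y = 7; constraint 8: x + z = 9 — and the others hold by inspection.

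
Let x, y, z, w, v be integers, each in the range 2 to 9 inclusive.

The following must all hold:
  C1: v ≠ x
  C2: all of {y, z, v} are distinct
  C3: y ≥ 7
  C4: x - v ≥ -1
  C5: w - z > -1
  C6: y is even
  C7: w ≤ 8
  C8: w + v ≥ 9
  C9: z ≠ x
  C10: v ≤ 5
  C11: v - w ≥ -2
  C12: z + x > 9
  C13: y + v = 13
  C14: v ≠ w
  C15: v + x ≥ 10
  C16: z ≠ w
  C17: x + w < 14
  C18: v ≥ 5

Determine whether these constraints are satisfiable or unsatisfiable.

Satisfiable

Try x = 7, y = 8, z = 3, w = 4, v = 5.
Check constraint 4: x - v = 2; constraint 5: w - z = 1. The remaining constraints are straightforward to verify.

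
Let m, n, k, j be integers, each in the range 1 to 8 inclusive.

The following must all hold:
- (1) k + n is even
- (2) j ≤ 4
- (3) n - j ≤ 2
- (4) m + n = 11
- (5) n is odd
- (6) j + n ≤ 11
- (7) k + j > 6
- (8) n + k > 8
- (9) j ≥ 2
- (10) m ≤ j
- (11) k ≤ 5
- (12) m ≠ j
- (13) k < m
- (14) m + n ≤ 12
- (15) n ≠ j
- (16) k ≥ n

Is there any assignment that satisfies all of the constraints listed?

Unsatisfiable

From constraints 2 and 10: m ≤ j ≤ 4. From constraints 11 and 16: n ≤ k ≤ 5. Hence m + n ≤ 9. But constraint 4 requires m + n = 11, and 11 > 9. Contradiction.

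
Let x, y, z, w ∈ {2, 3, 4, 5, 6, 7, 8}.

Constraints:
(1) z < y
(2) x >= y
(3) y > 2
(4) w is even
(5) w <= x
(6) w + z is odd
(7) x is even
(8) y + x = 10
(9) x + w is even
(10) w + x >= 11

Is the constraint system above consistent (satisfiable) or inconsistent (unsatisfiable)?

Satisfiable

Setting (x, y, z, w) = (6, 4, 3, 6) satisfies everything: constraint 8: y + x = 10; constraint 10: w + x = 12, and the others follow.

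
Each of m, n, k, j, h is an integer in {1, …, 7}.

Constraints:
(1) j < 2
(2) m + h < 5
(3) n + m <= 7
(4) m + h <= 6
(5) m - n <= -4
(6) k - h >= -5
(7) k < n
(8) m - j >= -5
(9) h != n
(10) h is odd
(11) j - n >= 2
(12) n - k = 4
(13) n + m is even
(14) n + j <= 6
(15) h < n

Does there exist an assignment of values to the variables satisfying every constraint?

Constraints 5, 8, and 11 give n − m ≥ 4, m − j ≥ -5, j − n ≥ 2.
Adding all 3 inequalities: the left sides telescope to 0, and the right sides sum to 4 + (-5) + 2 = 1. So 0 ≥ 1, which is false.

Unsatisfiable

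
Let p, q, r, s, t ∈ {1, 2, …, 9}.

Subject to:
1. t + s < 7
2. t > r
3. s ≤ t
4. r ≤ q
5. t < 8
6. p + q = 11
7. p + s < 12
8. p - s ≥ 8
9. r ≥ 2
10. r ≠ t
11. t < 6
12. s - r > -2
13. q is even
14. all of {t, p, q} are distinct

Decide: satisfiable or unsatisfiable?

Satisfiable

Take p = 9, q = 2, r = 2, s = 1, t = 4. Then constraint 1: t + s = 5; constraint 6: p + q = 11; constraint 7: p + s = 10, and every other listed constraint is also met.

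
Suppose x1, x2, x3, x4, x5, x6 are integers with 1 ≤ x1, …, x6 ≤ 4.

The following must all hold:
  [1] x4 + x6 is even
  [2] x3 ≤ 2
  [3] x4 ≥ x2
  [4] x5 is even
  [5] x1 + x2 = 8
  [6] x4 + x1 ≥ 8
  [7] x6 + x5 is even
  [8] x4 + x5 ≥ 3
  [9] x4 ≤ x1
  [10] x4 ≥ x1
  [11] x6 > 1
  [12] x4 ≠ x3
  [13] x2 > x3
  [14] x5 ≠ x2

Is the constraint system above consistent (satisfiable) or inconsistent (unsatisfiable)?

Satisfiable

Try x1 = 4, x2 = 4, x3 = 1, x4 = 4, x5 = 2, x6 = 2.
Check constraint 5: x1 + x2 = 8; constraint 6: x4 + x1 = 8; constraint 8: x4 + x5 = 6. The remaining constraints are straightforward to verify.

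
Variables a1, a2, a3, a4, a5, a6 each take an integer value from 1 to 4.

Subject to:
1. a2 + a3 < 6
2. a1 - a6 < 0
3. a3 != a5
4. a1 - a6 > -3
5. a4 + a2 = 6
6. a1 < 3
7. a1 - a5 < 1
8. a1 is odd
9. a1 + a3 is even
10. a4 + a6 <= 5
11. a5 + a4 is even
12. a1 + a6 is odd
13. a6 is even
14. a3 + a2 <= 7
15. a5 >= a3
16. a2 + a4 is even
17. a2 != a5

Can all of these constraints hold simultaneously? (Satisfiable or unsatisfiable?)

Satisfiable

Take a1 = 1, a2 = 4, a3 = 1, a4 = 2, a5 = 2, a6 = 2. Then constraint 1: a2 + a3 = 5; constraint 2: a1 - a6 = -1; constraint 4: a1 - a6 = -1, and every other listed constraint is also met.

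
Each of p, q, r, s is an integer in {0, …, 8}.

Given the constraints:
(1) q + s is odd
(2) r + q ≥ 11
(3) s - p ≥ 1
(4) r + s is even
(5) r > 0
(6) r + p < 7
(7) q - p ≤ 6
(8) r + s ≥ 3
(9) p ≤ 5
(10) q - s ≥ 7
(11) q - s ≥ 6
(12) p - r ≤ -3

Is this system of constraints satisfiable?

Constraints 3, 7, and 10 give q − s ≥ 7, s − p ≥ 1, p − q ≥ -6.
Adding all 3 inequalities: the left sides telescope to 0, and the right sides sum to 7 + 1 + (-6) = 2. So 0 ≥ 2, which is false.

Unsatisfiable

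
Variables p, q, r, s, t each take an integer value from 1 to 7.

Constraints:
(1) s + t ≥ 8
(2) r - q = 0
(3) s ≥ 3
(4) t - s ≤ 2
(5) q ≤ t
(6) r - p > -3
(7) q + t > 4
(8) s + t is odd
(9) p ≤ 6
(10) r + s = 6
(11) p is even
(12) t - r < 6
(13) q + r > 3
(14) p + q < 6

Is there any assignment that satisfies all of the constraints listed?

Satisfiable

The assignment p = 2, q = 2, r = 2, s = 4, t = 5 works:
  constraint 1 holds since s + t = 9.
  constraint 2 holds since r - q = 0.
  constraint 4 holds since t - s = 1.
The rest check out directly.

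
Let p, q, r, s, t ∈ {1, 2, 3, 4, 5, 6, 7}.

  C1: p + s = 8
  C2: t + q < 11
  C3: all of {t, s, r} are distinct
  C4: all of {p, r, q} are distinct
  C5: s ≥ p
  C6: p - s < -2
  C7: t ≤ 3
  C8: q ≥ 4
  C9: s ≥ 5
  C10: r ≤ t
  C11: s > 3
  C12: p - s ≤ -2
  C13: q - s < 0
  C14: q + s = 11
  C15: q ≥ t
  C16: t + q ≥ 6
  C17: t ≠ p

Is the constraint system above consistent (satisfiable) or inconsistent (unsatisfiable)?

One satisfying assignment is p = 2, q = 5, r = 1, s = 6, t = 3.
For the less obvious constraints — constraint 1: p + s = 8; constraint 2: t + q = 8; constraint 6: p - s = -4 — and the others hold by inspection.

Satisfiable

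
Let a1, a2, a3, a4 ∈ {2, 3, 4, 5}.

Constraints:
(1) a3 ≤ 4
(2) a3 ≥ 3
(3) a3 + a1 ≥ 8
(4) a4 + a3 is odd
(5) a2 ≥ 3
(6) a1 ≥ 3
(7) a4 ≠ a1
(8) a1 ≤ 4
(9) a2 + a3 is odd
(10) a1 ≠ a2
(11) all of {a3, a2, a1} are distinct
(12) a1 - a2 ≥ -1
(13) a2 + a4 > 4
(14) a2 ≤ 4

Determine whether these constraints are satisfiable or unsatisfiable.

Constraints 1, 2, 5, 6, 8, and 14 confine each of a3, a2, a1 to the 2 values {3, 4}.
Constraint 11 requires all 3 of them to be distinct, but only 2 values are available — impossible by the pigeonhole principle.

Unsatisfiable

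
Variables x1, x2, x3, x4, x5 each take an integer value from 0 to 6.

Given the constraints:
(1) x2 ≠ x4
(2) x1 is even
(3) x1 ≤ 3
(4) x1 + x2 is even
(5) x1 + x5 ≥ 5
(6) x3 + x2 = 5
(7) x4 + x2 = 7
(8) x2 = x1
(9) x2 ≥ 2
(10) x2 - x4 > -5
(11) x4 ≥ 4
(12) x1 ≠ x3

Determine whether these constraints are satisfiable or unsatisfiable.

Try x1 = 2, x2 = 2, x3 = 3, x4 = 5, x5 = 3.
Check constraint 5: x1 + x5 = 5; constraint 6: x3 + x2 = 5; constraint 7: x4 + x2 = 7. The remaining constraints are straightforward to verify.

Satisfiable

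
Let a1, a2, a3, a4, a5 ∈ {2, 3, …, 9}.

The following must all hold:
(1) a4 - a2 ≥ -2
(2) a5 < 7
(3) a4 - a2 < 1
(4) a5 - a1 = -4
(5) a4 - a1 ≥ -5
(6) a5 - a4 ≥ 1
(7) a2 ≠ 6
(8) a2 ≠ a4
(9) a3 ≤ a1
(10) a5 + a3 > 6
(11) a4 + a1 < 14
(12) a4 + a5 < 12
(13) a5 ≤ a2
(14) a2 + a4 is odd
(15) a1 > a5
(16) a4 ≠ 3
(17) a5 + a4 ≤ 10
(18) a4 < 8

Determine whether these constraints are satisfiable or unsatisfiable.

The assignment a1 = 9, a2 = 5, a3 = 2, a4 = 4, a5 = 5 works:
  constraint 1 holds since a4 - a2 = -1.
  constraint 3 holds since a4 - a2 = -1.
The rest check out directly.

Satisfiable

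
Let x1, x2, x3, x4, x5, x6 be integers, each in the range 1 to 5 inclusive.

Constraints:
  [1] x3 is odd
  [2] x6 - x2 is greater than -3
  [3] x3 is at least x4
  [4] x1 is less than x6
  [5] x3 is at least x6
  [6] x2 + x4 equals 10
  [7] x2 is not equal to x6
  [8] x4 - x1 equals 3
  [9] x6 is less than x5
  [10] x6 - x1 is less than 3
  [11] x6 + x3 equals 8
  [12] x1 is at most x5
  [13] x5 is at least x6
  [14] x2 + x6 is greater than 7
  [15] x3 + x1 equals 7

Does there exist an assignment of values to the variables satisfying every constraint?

Satisfiable

Try x1 = 2, x2 = 5, x3 = 5, x4 = 5, x5 = 5, x6 = 3.
Check constraint 2: x6 - x2 = -2; constraint 6: x2 + x4 = 10; constraint 8: x4 - x1 = 3. The remaining constraints are straightforward to verify.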